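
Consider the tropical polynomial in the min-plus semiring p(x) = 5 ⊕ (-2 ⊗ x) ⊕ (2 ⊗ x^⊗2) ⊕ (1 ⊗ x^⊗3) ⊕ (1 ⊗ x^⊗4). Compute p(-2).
p(-2) = -7

A tropical monomial a ⊗ x^⊗i evaluates to a + i · x. Evaluating each term at x = -2:
  Term 0 contributes 5 + 0 · -2 = 5
  Term 1 contributes -2 + 1 · -2 = -4
  Term 2 contributes 2 + 2 · -2 = -2
  Term 3 contributes 1 + 3 · -2 = -5
  Term 4 contributes 1 + 4 · -2 = -7
p(-2) = ⊕ of these = min[5, -4, -2, -5, -7] = -7.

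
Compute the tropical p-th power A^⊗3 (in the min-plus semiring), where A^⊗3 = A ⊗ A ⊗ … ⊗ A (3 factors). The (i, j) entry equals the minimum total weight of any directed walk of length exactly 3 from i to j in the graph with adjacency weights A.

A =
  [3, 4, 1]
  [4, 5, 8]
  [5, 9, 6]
A^⊗3 =
  [9, 10, 7]
  [10, 11, 8]
  [11, 12, 9]

Each entry (A^⊗3)_ij equals the minimum over all length-3 walks i = v_0 → v_1 → … → v_3 = j of Σ_t A[v_t][v_{t+1}]. For example, for (i, j) = (0, 2) we minimise over 9 possible intermediate vertex sequences; the minimum is 7, attained along the walk 0 → 0 → 0 → 2.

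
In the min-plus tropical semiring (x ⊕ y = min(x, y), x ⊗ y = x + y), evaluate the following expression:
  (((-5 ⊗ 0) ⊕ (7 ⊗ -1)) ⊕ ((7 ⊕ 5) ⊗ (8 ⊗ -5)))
(((-5 ⊗ 0) ⊕ (7 ⊗ -1)) ⊕ ((7 ⊕ 5) ⊗ (8 ⊗ -5))) = -5

Expand innermost to outermost. Recall ⊕ takes the minimum of its arguments and ⊗ takes their sum. Working out the expression (((-5 ⊗ 0) ⊕ (7 ⊗ -1)) ⊕ ((7 ⊕ 5) ⊗ (8 ⊗ -5))) gives -5.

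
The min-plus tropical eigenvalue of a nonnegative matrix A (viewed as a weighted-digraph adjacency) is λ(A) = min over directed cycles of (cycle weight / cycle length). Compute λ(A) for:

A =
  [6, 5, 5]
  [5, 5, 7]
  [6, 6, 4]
λ(A) = 4

Enumerate directed cycles and compute their means (weight / length). Sample:
  cycle 0 → 0: weight = 6, length = 1, mean = 6/1 ≈ 6.000
  cycle 1 → 1: weight = 5, length = 1, mean = 5/1 ≈ 5.000
  cycle 2 → 2: weight = 4, length = 1, mean = 4/1 ≈ 4.000
  cycle 0 → 1 → 0: weight = 10, length = 2, mean = 10/2 ≈ 5.000
  cycle 0 → 2 → 0: weight = 11, length = 2, mean = 11/2 ≈ 5.500
  cycle 1 → 0 → 1: weight = 10, length = 2, mean = 10/2 ≈ 5.000
Minimum mean = 4.000, attained e.g. along the cycle 2 → 2 with weight 4 and length 1. So λ(A) = 4/1 = 4.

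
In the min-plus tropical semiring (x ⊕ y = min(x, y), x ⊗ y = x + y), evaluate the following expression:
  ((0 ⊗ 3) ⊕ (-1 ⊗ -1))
((0 ⊗ 3) ⊕ (-1 ⊗ -1)) = -2

Expand innermost to outermost. Recall ⊕ takes the minimum of its arguments and ⊗ takes their sum. Working out the expression ((0 ⊗ 3) ⊕ (-1 ⊗ -1)) gives -2.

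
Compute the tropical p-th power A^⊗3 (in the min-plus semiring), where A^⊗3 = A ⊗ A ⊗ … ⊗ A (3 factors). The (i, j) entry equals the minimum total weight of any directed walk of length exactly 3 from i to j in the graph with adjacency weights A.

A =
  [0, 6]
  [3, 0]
A^⊗3 =
  [0, 6]
  [3, 0]

Each entry (A^⊗3)_ij equals the minimum over all length-3 walks i = v_0 → v_1 → … → v_3 = j of Σ_t A[v_t][v_{t+1}]. For example, for (i, j) = (0, 1) we minimise over 4 possible intermediate vertex sequences; the minimum is 6, attained along the walk 0 → 0 → 0 → 1.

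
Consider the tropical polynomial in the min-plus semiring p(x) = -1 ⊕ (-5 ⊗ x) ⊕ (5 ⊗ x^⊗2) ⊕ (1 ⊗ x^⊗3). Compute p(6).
p(6) = -1

A tropical monomial a ⊗ x^⊗i evaluates to a + i · x. Evaluating each term at x = 6:
  Term 0 contributes -1 + 0 · 6 = -1
  Term 1 contributes -5 + 1 · 6 = 1
  Term 2 contributes 5 + 2 · 6 = 17
  Term 3 contributes 1 + 3 · 6 = 19
p(6) = ⊕ of these = min[-1, 1, 17, 19] = -1.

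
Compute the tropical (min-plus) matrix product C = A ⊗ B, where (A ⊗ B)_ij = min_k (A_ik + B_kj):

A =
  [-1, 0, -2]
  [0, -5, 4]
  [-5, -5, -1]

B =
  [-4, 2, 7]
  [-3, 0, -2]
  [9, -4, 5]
A ⊗ B =
  [-5, -6, -2]
  [-8, -5, -7]
  [-9, -5, -7]

Apply the min-plus product entry-by-entry:
  C[0][0] = min over k of (A[0][0] + B[0][0] = -1 + -4 = -5, A[0][1] + B[1][0] = 0 + -3 = -3, A[0][2] + B[2][0] = -2 + 9 = 7) = -5 (attained at k = 0)
  C[0][1] = min over k of (A[0][0] + B[0][1] = -1 + 2 = 1, A[0][1] + B[1][1] = 0 + 0 = 0, A[0][2] + B[2][1] = -2 + -4 = -6) = -6 (attained at k = 2)
  C[0][2] = min over k of (A[0][0] + B[0][2] = -1 + 7 = 6, A[0][1] + B[1][2] = 0 + -2 = -2, A[0][2] + B[2][2] = -2 + 5 = 3) = -2 (attained at k = 1)
  C[1][0] = min over k of (A[1][0] + B[0][0] = 0 + -4 = -4, A[1][1] + B[1][0] = -5 + -3 = -8, A[1][2] + B[2][0] = 4 + 9 = 13) = -8 (attained at k = 1)
  C[1][1] = min over k of (A[1][0] + B[0][1] = 0 + 2 = 2, A[1][1] + B[1][1] = -5 + 0 = -5, A[1][2] + B[2][1] = 4 + -4 = 0) = -5 (attained at k = 1)
  C[1][2] = min over k of (A[1][0] + B[0][2] = 0 + 7 = 7, A[1][1] + B[1][2] = -5 + -2 = -7, A[1][2] + B[2][2] = 4 + 5 = 9) = -7 (attained at k = 1)
  C[2][0] = min over k of (A[2][0] + B[0][0] = -5 + -4 = -9, A[2][1] + B[1][0] = -5 + -3 = -8, A[2][2] + B[2][0] = -1 + 9 = 8) = -9 (attained at k = 0)
  C[2][1] = min over k of (A[2][0] + B[0][1] = -5 + 2 = -3, A[2][1] + B[1][1] = -5 + 0 = -5, A[2][2] + B[2][1] = -1 + -4 = -5) = -5 (attained at k = 1)
  C[2][2] = min over k of (A[2][0] + B[0][2] = -5 + 7 = 2, A[2][1] + B[1][2] = -5 + -2 = -7, A[2][2] + B[2][2] = -1 + 5 = 4) = -7 (attained at k = 1)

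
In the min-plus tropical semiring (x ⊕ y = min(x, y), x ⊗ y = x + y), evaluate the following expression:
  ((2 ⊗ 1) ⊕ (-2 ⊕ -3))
((2 ⊗ 1) ⊕ (-2 ⊕ -3)) = -3

Expand innermost to outermost. Recall ⊕ takes the minimum of its arguments and ⊗ takes their sum. Working out the expression ((2 ⊗ 1) ⊕ (-2 ⊕ -3)) gives -3.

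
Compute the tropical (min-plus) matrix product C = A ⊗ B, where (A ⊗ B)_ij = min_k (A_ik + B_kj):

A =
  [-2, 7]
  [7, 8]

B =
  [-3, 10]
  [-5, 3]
A ⊗ B =
  [-5, 8]
  [3, 11]

Apply the min-plus product entry-by-entry:
  C[0][0] = min over k of (A[0][0] + B[0][0] = -2 + -3 = -5, A[0][1] + B[1][0] = 7 + -5 = 2) = -5 (attained at k = 0)
  C[0][1] = min over k of (A[0][0] + B[0][1] = -2 + 10 = 8, A[0][1] + B[1][1] = 7 + 3 = 10) = 8 (attained at k = 0)
  C[1][0] = min over k of (A[1][0] + B[0][0] = 7 + -3 = 4, A[1][1] + B[1][0] = 8 + -5 = 3) = 3 (attained at k = 1)
  C[1][1] = min over k of (A[1][0] + B[0][1] = 7 + 10 = 17, A[1][1] + B[1][1] = 8 + 3 = 11) = 11 (attained at k = 1)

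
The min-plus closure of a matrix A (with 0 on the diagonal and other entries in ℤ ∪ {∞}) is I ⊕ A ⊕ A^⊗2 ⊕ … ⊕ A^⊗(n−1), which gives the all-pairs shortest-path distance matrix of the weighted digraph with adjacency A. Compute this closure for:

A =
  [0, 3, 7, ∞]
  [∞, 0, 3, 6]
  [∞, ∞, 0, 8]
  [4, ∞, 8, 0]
Closure =
  [0, 3, 6, 9]
  [10, 0, 3, 6]
  [12, 15, 0, 8]
  [4, 7, 8, 0]

This is the Floyd-Warshall all-pairs shortest-path computation. For each intermediate vertex k = 0, 1, …, 3, update dist[i][j] ← min(dist[i][j], dist[i][k] + dist[k][j]). The final matrix gives, for each (i, j), the minimum total weight of any directed path from i to j (possibly empty when i = j).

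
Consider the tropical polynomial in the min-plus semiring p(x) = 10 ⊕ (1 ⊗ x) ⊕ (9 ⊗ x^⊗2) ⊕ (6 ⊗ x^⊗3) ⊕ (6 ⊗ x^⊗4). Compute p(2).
p(2) = 3

A tropical monomial a ⊗ x^⊗i evaluates to a + i · x. Evaluating each term at x = 2:
  Term 0 contributes 10 + 0 · 2 = 10
  Term 1 contributes 1 + 1 · 2 = 3
  Term 2 contributes 9 + 2 · 2 = 13
  Term 3 contributes 6 + 3 · 2 = 12
  Term 4 contributes 6 + 4 · 2 = 14
p(2) = ⊕ of these = min[10, 3, 13, 12, 14] = 3.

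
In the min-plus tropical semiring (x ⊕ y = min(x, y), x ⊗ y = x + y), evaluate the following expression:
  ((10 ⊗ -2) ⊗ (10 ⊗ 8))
((10 ⊗ -2) ⊗ (10 ⊗ 8)) = 26

Expand innermost to outermost. Recall ⊕ takes the minimum of its arguments and ⊗ takes their sum. Working out the expression ((10 ⊗ -2) ⊗ (10 ⊗ 8)) gives 26.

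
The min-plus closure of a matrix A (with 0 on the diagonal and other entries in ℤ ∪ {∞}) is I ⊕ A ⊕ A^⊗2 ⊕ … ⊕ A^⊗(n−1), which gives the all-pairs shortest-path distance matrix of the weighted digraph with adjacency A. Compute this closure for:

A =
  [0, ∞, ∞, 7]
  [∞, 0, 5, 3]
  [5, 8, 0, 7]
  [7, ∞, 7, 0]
Closure =
  [0, 22, 14, 7]
  [10, 0, 5, 3]
  [5, 8, 0, 7]
  [7, 15, 7, 0]

This is the Floyd-Warshall all-pairs shortest-path computation. For each intermediate vertex k = 0, 1, …, 3, update dist[i][j] ← min(dist[i][j], dist[i][k] + dist[k][j]). The final matrix gives, for each (i, j), the minimum total weight of any directed path from i to j (possibly empty when i = j).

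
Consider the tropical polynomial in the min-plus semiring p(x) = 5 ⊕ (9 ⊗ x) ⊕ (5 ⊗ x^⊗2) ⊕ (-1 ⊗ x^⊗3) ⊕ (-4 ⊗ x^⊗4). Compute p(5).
p(5) = 5

A tropical monomial a ⊗ x^⊗i evaluates to a + i · x. Evaluating each term at x = 5:
  Term 0 contributes 5 + 0 · 5 = 5
  Term 1 contributes 9 + 1 · 5 = 14
  Term 2 contributes 5 + 2 · 5 = 15
  Term 3 contributes -1 + 3 · 5 = 14
  Term 4 contributes -4 + 4 · 5 = 16
p(5) = ⊕ of these = min[5, 14, 15, 14, 16] = 5.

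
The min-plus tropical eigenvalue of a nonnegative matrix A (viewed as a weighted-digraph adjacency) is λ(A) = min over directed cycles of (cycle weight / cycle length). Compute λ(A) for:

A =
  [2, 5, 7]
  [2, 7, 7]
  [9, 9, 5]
λ(A) = 2

Enumerate directed cycles and compute their means (weight / length). Sample:
  cycle 0 → 0: weight = 2, length = 1, mean = 2/1 ≈ 2.000
  cycle 1 → 1: weight = 7, length = 1, mean = 7/1 ≈ 7.000
  cycle 2 → 2: weight = 5, length = 1, mean = 5/1 ≈ 5.000
  cycle 0 → 1 → 0: weight = 7, length = 2, mean = 7/2 ≈ 3.500
  cycle 0 → 2 → 0: weight = 16, length = 2, mean = 16/2 ≈ 8.000
  cycle 1 → 0 → 1: weight = 7, length = 2, mean = 7/2 ≈ 3.500
Minimum mean = 2.000, attained e.g. along the cycle 0 → 0 with weight 2 and length 1. So λ(A) = 2/1 = 2.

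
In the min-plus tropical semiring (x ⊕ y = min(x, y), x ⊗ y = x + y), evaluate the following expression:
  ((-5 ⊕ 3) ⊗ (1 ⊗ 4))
((-5 ⊕ 3) ⊗ (1 ⊗ 4)) = 0

Expand innermost to outermost. Recall ⊕ takes the minimum of its arguments and ⊗ takes their sum. Working out the expression ((-5 ⊕ 3) ⊗ (1 ⊗ 4)) gives 0.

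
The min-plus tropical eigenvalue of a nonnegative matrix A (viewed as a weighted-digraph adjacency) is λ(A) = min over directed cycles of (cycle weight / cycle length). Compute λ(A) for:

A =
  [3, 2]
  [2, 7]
λ(A) = 2

Enumerate directed cycles and compute their means (weight / length). Sample:
  cycle 0 → 0: weight = 3, length = 1, mean = 3/1 ≈ 3.000
  cycle 1 → 1: weight = 7, length = 1, mean = 7/1 ≈ 7.000
  cycle 0 → 1 → 0: weight = 4, length = 2, mean = 4/2 ≈ 2.000
  cycle 1 → 0 → 1: weight = 4, length = 2, mean = 4/2 ≈ 2.000
Minimum mean = 2.000, attained e.g. along the cycle 0 → 1 → 0 with weight 4 and length 2. So λ(A) = 4/2 = 2.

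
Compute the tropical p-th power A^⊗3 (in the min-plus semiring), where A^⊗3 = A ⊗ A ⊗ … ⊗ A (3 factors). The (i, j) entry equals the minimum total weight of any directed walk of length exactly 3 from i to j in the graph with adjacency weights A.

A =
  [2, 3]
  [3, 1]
A^⊗3 =
  [6, 5]
  [5, 3]

Each entry (A^⊗3)_ij equals the minimum over all length-3 walks i = v_0 → v_1 → … → v_3 = j of Σ_t A[v_t][v_{t+1}]. For example, for (i, j) = (0, 1) we minimise over 4 possible intermediate vertex sequences; the minimum is 5, attained along the walk 0 → 1 → 1 → 1.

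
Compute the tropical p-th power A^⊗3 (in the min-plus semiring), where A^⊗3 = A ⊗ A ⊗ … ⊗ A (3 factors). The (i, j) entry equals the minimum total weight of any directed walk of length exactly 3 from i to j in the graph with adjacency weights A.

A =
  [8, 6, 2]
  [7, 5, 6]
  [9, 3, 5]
A^⊗3 =
  [12, 10, 11]
  [16, 12, 14]
  [15, 12, 12]

Each entry (A^⊗3)_ij equals the minimum over all length-3 walks i = v_0 → v_1 → … → v_3 = j of Σ_t A[v_t][v_{t+1}]. For example, for (i, j) = (0, 2) we minimise over 9 possible intermediate vertex sequences; the minimum is 11, attained along the walk 0 → 2 → 1 → 2.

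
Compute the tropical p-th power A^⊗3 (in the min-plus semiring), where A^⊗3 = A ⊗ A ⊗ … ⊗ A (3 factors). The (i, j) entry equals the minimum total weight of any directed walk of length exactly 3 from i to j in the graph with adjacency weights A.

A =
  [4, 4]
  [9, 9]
A^⊗3 =
  [12, 12]
  [17, 17]

Each entry (A^⊗3)_ij equals the minimum over all length-3 walks i = v_0 → v_1 → … → v_3 = j of Σ_t A[v_t][v_{t+1}]. For example, for (i, j) = (0, 1) we minimise over 4 possible intermediate vertex sequences; the minimum is 12, attained along the walk 0 → 0 → 0 → 1.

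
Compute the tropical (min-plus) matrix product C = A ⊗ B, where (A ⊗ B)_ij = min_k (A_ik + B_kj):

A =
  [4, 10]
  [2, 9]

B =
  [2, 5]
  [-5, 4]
A ⊗ B =
  [5, 9]
  [4, 7]

Apply the min-plus product entry-by-entry:
  C[0][0] = min over k of (A[0][0] + B[0][0] = 4 + 2 = 6, A[0][1] + B[1][0] = 10 + -5 = 5) = 5 (attained at k = 1)
  C[0][1] = min over k of (A[0][0] + B[0][1] = 4 + 5 = 9, A[0][1] + B[1][1] = 10 + 4 = 14) = 9 (attained at k = 0)
  C[1][0] = min over k of (A[1][0] + B[0][0] = 2 + 2 = 4, A[1][1] + B[1][0] = 9 + -5 = 4) = 4 (attained at k = 0)
  C[1][1] = min over k of (A[1][0] + B[0][1] = 2 + 5 = 7, A[1][1] + B[1][1] = 9 + 4 = 13) = 7 (attained at k = 0)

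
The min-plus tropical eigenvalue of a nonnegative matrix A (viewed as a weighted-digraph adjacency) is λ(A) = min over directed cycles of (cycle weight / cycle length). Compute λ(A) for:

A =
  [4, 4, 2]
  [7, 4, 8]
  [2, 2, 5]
λ(A) = 2

Enumerate directed cycles and compute their means (weight / length). Sample:
  cycle 0 → 0: weight = 4, length = 1, mean = 4/1 ≈ 4.000
  cycle 1 → 1: weight = 4, length = 1, mean = 4/1 ≈ 4.000
  cycle 2 → 2: weight = 5, length = 1, mean = 5/1 ≈ 5.000
  cycle 0 → 1 → 0: weight = 11, length = 2, mean = 11/2 ≈ 5.500
  cycle 0 → 2 → 0: weight = 4, length = 2, mean = 4/2 ≈ 2.000
  cycle 1 → 0 → 1: weight = 11, length = 2, mean = 11/2 ≈ 5.500
Minimum mean = 2.000, attained e.g. along the cycle 0 → 2 → 0 with weight 4 and length 2. So λ(A) = 4/2 = 2.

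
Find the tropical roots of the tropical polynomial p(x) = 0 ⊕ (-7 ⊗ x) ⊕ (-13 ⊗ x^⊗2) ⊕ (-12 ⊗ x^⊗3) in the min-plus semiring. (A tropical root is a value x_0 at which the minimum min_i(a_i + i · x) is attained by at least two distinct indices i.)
Roots: {-1, 6, 7}

Each tropical root is a break point of the lower envelope of the lines y = a_i + i · x (there are 4 lines, with slopes 0, 1, ..., 3). Only the lines that attain the minimum somewhere contribute to roots; other lines are dominated. Here the surviving (envelope) indices are i = 3, i = 2, i = 1, i = 0.
Intersections between consecutive envelope lines give the roots: for adjacent envelope indices i < j the intersection is x = (a_i − a_j) / (j − i). Reading off the sorted break points: {-1, 6, 7}.
Verification: at each break x_0, at least two indices attain the minimum of min_i(a_i + i · x_0).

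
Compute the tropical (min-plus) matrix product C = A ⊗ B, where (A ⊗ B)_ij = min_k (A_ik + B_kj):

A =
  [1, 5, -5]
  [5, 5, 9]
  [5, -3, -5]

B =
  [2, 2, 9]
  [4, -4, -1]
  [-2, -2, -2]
A ⊗ B =
  [-7, -7, -7]
  [7, 1, 4]
  [-7, -7, -7]

Apply the min-plus product entry-by-entry:
  C[0][0] = min over k of (A[0][0] + B[0][0] = 1 + 2 = 3, A[0][1] + B[1][0] = 5 + 4 = 9, A[0][2] + B[2][0] = -5 + -2 = -7) = -7 (attained at k = 2)
  C[0][1] = min over k of (A[0][0] + B[0][1] = 1 + 2 = 3, A[0][1] + B[1][1] = 5 + -4 = 1, A[0][2] + B[2][1] = -5 + -2 = -7) = -7 (attained at k = 2)
  C[0][2] = min over k of (A[0][0] + B[0][2] = 1 + 9 = 10, A[0][1] + B[1][2] = 5 + -1 = 4, A[0][2] + B[2][2] = -5 + -2 = -7) = -7 (attained at k = 2)
  C[1][0] = min over k of (A[1][0] + B[0][0] = 5 + 2 = 7, A[1][1] + B[1][0] = 5 + 4 = 9, A[1][2] + B[2][0] = 9 + -2 = 7) = 7 (attained at k = 0)
  C[1][1] = min over k of (A[1][0] + B[0][1] = 5 + 2 = 7, A[1][1] + B[1][1] = 5 + -4 = 1, A[1][2] + B[2][1] = 9 + -2 = 7) = 1 (attained at k = 1)
  C[1][2] = min over k of (A[1][0] + B[0][2] = 5 + 9 = 14, A[1][1] + B[1][2] = 5 + -1 = 4, A[1][2] + B[2][2] = 9 + -2 = 7) = 4 (attained at k = 1)
  C[2][0] = min over k of (A[2][0] + B[0][0] = 5 + 2 = 7, A[2][1] + B[1][0] = -3 + 4 = 1, A[2][2] + B[2][0] = -5 + -2 = -7) = -7 (attained at k = 2)
  C[2][1] = min over k of (A[2][0] + B[0][1] = 5 + 2 = 7, A[2][1] + B[1][1] = -3 + -4 = -7, A[2][2] + B[2][1] = -5 + -2 = -7) = -7 (attained at k = 1)
  C[2][2] = min over k of (A[2][0] + B[0][2] = 5 + 9 = 14, A[2][1] + B[1][2] = -3 + -1 = -4, A[2][2] + B[2][2] = -5 + -2 = -7) = -7 (attained at k = 2)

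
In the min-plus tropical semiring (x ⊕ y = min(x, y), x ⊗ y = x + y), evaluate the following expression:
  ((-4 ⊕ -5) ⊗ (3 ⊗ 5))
((-4 ⊕ -5) ⊗ (3 ⊗ 5)) = 3

Expand innermost to outermost. Recall ⊕ takes the minimum of its arguments and ⊗ takes their sum. Working out the expression ((-4 ⊕ -5) ⊗ (3 ⊗ 5)) gives 3.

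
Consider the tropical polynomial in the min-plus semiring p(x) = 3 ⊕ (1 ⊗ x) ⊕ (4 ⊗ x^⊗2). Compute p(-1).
p(-1) = 0

A tropical monomial a ⊗ x^⊗i evaluates to a + i · x. Evaluating each term at x = -1:
  Term 0 contributes 3 + 0 · -1 = 3
  Term 1 contributes 1 + 1 · -1 = 0
  Term 2 contributes 4 + 2 · -1 = 2
p(-1) = ⊕ of these = min[3, 0, 2] = 0.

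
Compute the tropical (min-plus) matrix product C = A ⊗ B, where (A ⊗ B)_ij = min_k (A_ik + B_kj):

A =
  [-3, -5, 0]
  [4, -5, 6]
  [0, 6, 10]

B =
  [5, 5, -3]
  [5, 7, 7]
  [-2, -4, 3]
A ⊗ B =
  [-2, -4, -6]
  [0, 2, 1]
  [5, 5, -3]

Apply the min-plus product entry-by-entry:
  C[0][0] = min over k of (A[0][0] + B[0][0] = -3 + 5 = 2, A[0][1] + B[1][0] = -5 + 5 = 0, A[0][2] + B[2][0] = 0 + -2 = -2) = -2 (attained at k = 2)
  C[0][1] = min over k of (A[0][0] + B[0][1] = -3 + 5 = 2, A[0][1] + B[1][1] = -5 + 7 = 2, A[0][2] + B[2][1] = 0 + -4 = -4) = -4 (attained at k = 2)
  C[0][2] = min over k of (A[0][0] + B[0][2] = -3 + -3 = -6, A[0][1] + B[1][2] = -5 + 7 = 2, A[0][2] + B[2][2] = 0 + 3 = 3) = -6 (attained at k = 0)
  C[1][0] = min over k of (A[1][0] + B[0][0] = 4 + 5 = 9, A[1][1] + B[1][0] = -5 + 5 = 0, A[1][2] + B[2][0] = 6 + -2 = 4) = 0 (attained at k = 1)
  C[1][1] = min over k of (A[1][0] + B[0][1] = 4 + 5 = 9, A[1][1] + B[1][1] = -5 + 7 = 2, A[1][2] + B[2][1] = 6 + -4 = 2) = 2 (attained at k = 1)
  C[1][2] = min over k of (A[1][0] + B[0][2] = 4 + -3 = 1, A[1][1] + B[1][2] = -5 + 7 = 2, A[1][2] + B[2][2] = 6 + 3 = 9) = 1 (attained at k = 0)
  C[2][0] = min over k of (A[2][0] + B[0][0] = 0 + 5 = 5, A[2][1] + B[1][0] = 6 + 5 = 11, A[2][2] + B[2][0] = 10 + -2 = 8) = 5 (attained at k = 0)
  C[2][1] = min over k of (A[2][0] + B[0][1] = 0 + 5 = 5, A[2][1] + B[1][1] = 6 + 7 = 13, A[2][2] + B[2][1] = 10 + -4 = 6) = 5 (attained at k = 0)
  C[2][2] = min over k of (A[2][0] + B[0][2] = 0 + -3 = -3, A[2][1] + B[1][2] = 6 + 7 = 13, A[2][2] + B[2][2] = 10 + 3 = 13) = -3 (attained at k = 0)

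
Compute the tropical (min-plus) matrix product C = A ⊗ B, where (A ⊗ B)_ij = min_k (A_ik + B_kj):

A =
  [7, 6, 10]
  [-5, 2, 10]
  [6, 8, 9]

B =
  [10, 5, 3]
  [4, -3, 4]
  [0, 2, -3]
A ⊗ B =
  [10, 3, 7]
  [5, -1, -2]
  [9, 5, 6]

Apply the min-plus product entry-by-entry:
  C[0][0] = min over k of (A[0][0] + B[0][0] = 7 + 10 = 17, A[0][1] + B[1][0] = 6 + 4 = 10, A[0][2] + B[2][0] = 10 + 0 = 10) = 10 (attained at k = 1)
  C[0][1] = min over k of (A[0][0] + B[0][1] = 7 + 5 = 12, A[0][1] + B[1][1] = 6 + -3 = 3, A[0][2] + B[2][1] = 10 + 2 = 12) = 3 (attained at k = 1)
  C[0][2] = min over k of (A[0][0] + B[0][2] = 7 + 3 = 10, A[0][1] + B[1][2] = 6 + 4 = 10, A[0][2] + B[2][2] = 10 + -3 = 7) = 7 (attained at k = 2)
  C[1][0] = min over k of (A[1][0] + B[0][0] = -5 + 10 = 5, A[1][1] + B[1][0] = 2 + 4 = 6, A[1][2] + B[2][0] = 10 + 0 = 10) = 5 (attained at k = 0)
  C[1][1] = min over k of (A[1][0] + B[0][1] = -5 + 5 = 0, A[1][1] + B[1][1] = 2 + -3 = -1, A[1][2] + B[2][1] = 10 + 2 = 12) = -1 (attained at k = 1)
  C[1][2] = min over k of (A[1][0] + B[0][2] = -5 + 3 = -2, A[1][1] + B[1][2] = 2 + 4 = 6, A[1][2] + B[2][2] = 10 + -3 = 7) = -2 (attained at k = 0)
  C[2][0] = min over k of (A[2][0] + B[0][0] = 6 + 10 = 16, A[2][1] + B[1][0] = 8 + 4 = 12, A[2][2] + B[2][0] = 9 + 0 = 9) = 9 (attained at k = 2)
  C[2][1] = min over k of (A[2][0] + B[0][1] = 6 + 5 = 11, A[2][1] + B[1][1] = 8 + -3 = 5, A[2][2] + B[2][1] = 9 + 2 = 11) = 5 (attained at k = 1)
  C[2][2] = min over k of (A[2][0] + B[0][2] = 6 + 3 = 9, A[2][1] + B[1][2] = 8 + 4 = 12, A[2][2] + B[2][2] = 9 + -3 = 6) = 6 (attained at k = 2)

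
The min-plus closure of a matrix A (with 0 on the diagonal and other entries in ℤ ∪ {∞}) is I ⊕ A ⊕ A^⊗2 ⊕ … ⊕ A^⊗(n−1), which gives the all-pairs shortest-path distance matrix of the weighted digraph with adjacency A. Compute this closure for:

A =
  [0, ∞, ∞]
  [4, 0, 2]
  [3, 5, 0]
Closure =
  [0, ∞, ∞]
  [4, 0, 2]
  [3, 5, 0]

This is the Floyd-Warshall all-pairs shortest-path computation. For each intermediate vertex k = 0, 1, …, 2, update dist[i][j] ← min(dist[i][j], dist[i][k] + dist[k][j]). The final matrix gives, for each (i, j), the minimum total weight of any directed path from i to j (possibly empty when i = j).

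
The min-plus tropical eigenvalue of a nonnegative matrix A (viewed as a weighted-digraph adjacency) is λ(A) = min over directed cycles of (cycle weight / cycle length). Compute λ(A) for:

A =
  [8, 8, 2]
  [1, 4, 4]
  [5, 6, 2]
λ(A) = 2

Enumerate directed cycles and compute their means (weight / length). Sample:
  cycle 0 → 0: weight = 8, length = 1, mean = 8/1 ≈ 8.000
  cycle 1 → 1: weight = 4, length = 1, mean = 4/1 ≈ 4.000
  cycle 2 → 2: weight = 2, length = 1, mean = 2/1 ≈ 2.000
  cycle 0 → 1 → 0: weight = 9, length = 2, mean = 9/2 ≈ 4.500
  cycle 0 → 2 → 0: weight = 7, length = 2, mean = 7/2 ≈ 3.500
  cycle 1 → 0 → 1: weight = 9, length = 2, mean = 9/2 ≈ 4.500
Minimum mean = 2.000, attained e.g. along the cycle 2 → 2 with weight 2 and length 1. So λ(A) = 2/1 = 2.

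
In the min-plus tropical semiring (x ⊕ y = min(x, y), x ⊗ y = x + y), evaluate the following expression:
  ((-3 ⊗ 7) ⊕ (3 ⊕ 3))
((-3 ⊗ 7) ⊕ (3 ⊕ 3)) = 3

Expand innermost to outermost. Recall ⊕ takes the minimum of its arguments and ⊗ takes their sum. Working out the expression ((-3 ⊗ 7) ⊕ (3 ⊕ 3)) gives 3.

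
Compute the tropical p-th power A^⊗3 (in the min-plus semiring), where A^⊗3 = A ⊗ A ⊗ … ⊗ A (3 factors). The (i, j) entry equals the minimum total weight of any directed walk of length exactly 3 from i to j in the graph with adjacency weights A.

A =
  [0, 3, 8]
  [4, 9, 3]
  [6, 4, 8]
A^⊗3 =
  [0, 3, 6]
  [4, 7, 10]
  [6, 9, 12]

Each entry (A^⊗3)_ij equals the minimum over all length-3 walks i = v_0 → v_1 → … → v_3 = j of Σ_t A[v_t][v_{t+1}]. For example, for (i, j) = (0, 2) we minimise over 9 possible intermediate vertex sequences; the minimum is 6, attained along the walk 0 → 0 → 1 → 2.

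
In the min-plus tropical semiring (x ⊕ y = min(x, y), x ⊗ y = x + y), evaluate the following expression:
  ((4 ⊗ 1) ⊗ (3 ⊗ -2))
((4 ⊗ 1) ⊗ (3 ⊗ -2)) = 6

Expand innermost to outermost. Recall ⊕ takes the minimum of its arguments and ⊗ takes their sum. Working out the expression ((4 ⊗ 1) ⊗ (3 ⊗ -2)) gives 6.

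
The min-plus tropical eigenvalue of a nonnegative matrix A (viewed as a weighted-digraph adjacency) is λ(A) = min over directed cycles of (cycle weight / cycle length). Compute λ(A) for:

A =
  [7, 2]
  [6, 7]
λ(A) = 4

Enumerate directed cycles and compute their means (weight / length). Sample:
  cycle 0 → 0: weight = 7, length = 1, mean = 7/1 ≈ 7.000
  cycle 1 → 1: weight = 7, length = 1, mean = 7/1 ≈ 7.000
  cycle 0 → 1 → 0: weight = 8, length = 2, mean = 8/2 ≈ 4.000
  cycle 1 → 0 → 1: weight = 8, length = 2, mean = 8/2 ≈ 4.000
Minimum mean = 4.000, attained e.g. along the cycle 0 → 1 → 0 with weight 8 and length 2. So λ(A) = 8/2 = 4.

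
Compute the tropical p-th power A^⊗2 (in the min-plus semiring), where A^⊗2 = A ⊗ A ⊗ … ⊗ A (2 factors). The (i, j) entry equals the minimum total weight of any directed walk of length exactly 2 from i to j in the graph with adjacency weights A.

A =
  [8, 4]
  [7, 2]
A^⊗2 =
  [11, 6]
  [9, 4]

Each entry (A^⊗2)_ij equals the minimum over all length-2 walks i = v_0 → v_1 → … → v_2 = j of Σ_t A[v_t][v_{t+1}]. For example, for (i, j) = (0, 1) we minimise over 2 possible intermediate vertex sequences; the minimum is 6, attained along the walk 0 → 1 → 1.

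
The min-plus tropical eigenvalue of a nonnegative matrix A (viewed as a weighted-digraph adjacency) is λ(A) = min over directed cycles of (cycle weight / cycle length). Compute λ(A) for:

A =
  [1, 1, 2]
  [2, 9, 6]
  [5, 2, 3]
λ(A) = 1

Enumerate directed cycles and compute their means (weight / length). Sample:
  cycle 0 → 0: weight = 1, length = 1, mean = 1/1 ≈ 1.000
  cycle 1 → 1: weight = 9, length = 1, mean = 9/1 ≈ 9.000
  cycle 2 → 2: weight = 3, length = 1, mean = 3/1 ≈ 3.000
  cycle 0 → 1 → 0: weight = 3, length = 2, mean = 3/2 ≈ 1.500
  cycle 0 → 2 → 0: weight = 7, length = 2, mean = 7/2 ≈ 3.500
  cycle 1 → 0 → 1: weight = 3, length = 2, mean = 3/2 ≈ 1.500
Minimum mean = 1.000, attained e.g. along the cycle 0 → 0 with weight 1 and length 1. So λ(A) = 1/1 = 1.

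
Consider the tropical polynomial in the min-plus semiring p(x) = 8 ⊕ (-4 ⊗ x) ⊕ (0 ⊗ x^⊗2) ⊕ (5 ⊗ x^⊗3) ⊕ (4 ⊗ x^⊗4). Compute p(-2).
p(-2) = -6

A tropical monomial a ⊗ x^⊗i evaluates to a + i · x. Evaluating each term at x = -2:
  Term 0 contributes 8 + 0 · -2 = 8
  Term 1 contributes -4 + 1 · -2 = -6
  Term 2 contributes 0 + 2 · -2 = -4
  Term 3 contributes 5 + 3 · -2 = -1
  Term 4 contributes 4 + 4 · -2 = -4
p(-2) = ⊕ of these = min[8, -6, -4, -1, -4] = -6.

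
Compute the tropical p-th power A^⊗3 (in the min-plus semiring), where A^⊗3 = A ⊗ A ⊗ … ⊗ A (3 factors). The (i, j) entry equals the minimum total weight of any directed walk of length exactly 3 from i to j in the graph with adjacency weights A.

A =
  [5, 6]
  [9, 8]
A^⊗3 =
  [15, 16]
  [19, 20]

Each entry (A^⊗3)_ij equals the minimum over all length-3 walks i = v_0 → v_1 → … → v_3 = j of Σ_t A[v_t][v_{t+1}]. For example, for (i, j) = (0, 1) we minimise over 4 possible intermediate vertex sequences; the minimum is 16, attained along the walk 0 → 0 → 0 → 1.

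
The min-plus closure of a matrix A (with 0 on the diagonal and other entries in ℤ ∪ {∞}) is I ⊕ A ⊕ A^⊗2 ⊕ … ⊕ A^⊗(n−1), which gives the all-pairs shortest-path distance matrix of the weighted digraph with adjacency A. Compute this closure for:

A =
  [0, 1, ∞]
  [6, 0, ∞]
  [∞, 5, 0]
Closure =
  [0, 1, ∞]
  [6, 0, ∞]
  [11, 5, 0]

This is the Floyd-Warshall all-pairs shortest-path computation. For each intermediate vertex k = 0, 1, …, 2, update dist[i][j] ← min(dist[i][j], dist[i][k] + dist[k][j]). The final matrix gives, for each (i, j), the minimum total weight of any directed path from i to j (possibly empty when i = j).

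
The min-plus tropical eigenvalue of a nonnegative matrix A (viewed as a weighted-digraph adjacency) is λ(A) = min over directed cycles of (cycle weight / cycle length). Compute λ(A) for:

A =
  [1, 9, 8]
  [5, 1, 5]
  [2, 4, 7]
λ(A) = 1

Enumerate directed cycles and compute their means (weight / length). Sample:
  cycle 0 → 0: weight = 1, length = 1, mean = 1/1 ≈ 1.000
  cycle 1 → 1: weight = 1, length = 1, mean = 1/1 ≈ 1.000
  cycle 2 → 2: weight = 7, length = 1, mean = 7/1 ≈ 7.000
  cycle 0 → 1 → 0: weight = 14, length = 2, mean = 14/2 ≈ 7.000
  cycle 0 → 2 → 0: weight = 10, length = 2, mean = 10/2 ≈ 5.000
  cycle 1 → 0 → 1: weight = 14, length = 2, mean = 14/2 ≈ 7.000
Minimum mean = 1.000, attained e.g. along the cycle 0 → 0 with weight 1 and length 1. So λ(A) = 1/1 = 1.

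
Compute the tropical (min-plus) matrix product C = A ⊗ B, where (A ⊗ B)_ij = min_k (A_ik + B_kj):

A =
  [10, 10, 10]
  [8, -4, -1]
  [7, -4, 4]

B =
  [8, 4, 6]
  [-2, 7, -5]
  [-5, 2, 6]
A ⊗ B =
  [5, 12, 5]
  [-6, 1, -9]
  [-6, 3, -9]

Apply the min-plus product entry-by-entry:
  C[0][0] = min over k of (A[0][0] + B[0][0] = 10 + 8 = 18, A[0][1] + B[1][0] = 10 + -2 = 8, A[0][2] + B[2][0] = 10 + -5 = 5) = 5 (attained at k = 2)
  C[0][1] = min over k of (A[0][0] + B[0][1] = 10 + 4 = 14, A[0][1] + B[1][1] = 10 + 7 = 17, A[0][2] + B[2][1] = 10 + 2 = 12) = 12 (attained at k = 2)
  C[0][2] = min over k of (A[0][0] + B[0][2] = 10 + 6 = 16, A[0][1] + B[1][2] = 10 + -5 = 5, A[0][2] + B[2][2] = 10 + 6 = 16) = 5 (attained at k = 1)
  C[1][0] = min over k of (A[1][0] + B[0][0] = 8 + 8 = 16, A[1][1] + B[1][0] = -4 + -2 = -6, A[1][2] + B[2][0] = -1 + -5 = -6) = -6 (attained at k = 1)
  C[1][1] = min over k of (A[1][0] + B[0][1] = 8 + 4 = 12, A[1][1] + B[1][1] = -4 + 7 = 3, A[1][2] + B[2][1] = -1 + 2 = 1) = 1 (attained at k = 2)
  C[1][2] = min over k of (A[1][0] + B[0][2] = 8 + 6 = 14, A[1][1] + B[1][2] = -4 + -5 = -9, A[1][2] + B[2][2] = -1 + 6 = 5) = -9 (attained at k = 1)
  C[2][0] = min over k of (A[2][0] + B[0][0] = 7 + 8 = 15, A[2][1] + B[1][0] = -4 + -2 = -6, A[2][2] + B[2][0] = 4 + -5 = -1) = -6 (attained at k = 1)
  C[2][1] = min over k of (A[2][0] + B[0][1] = 7 + 4 = 11, A[2][1] + B[1][1] = -4 + 7 = 3, A[2][2] + B[2][1] = 4 + 2 = 6) = 3 (attained at k = 1)
  C[2][2] = min over k of (A[2][0] + B[0][2] = 7 + 6 = 13, A[2][1] + B[1][2] = -4 + -5 = -9, A[2][2] + B[2][2] = 4 + 6 = 10) = -9 (attained at k = 1)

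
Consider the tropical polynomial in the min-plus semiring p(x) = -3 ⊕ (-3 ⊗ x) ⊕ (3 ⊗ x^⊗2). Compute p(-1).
p(-1) = -4

A tropical monomial a ⊗ x^⊗i evaluates to a + i · x. Evaluating each term at x = -1:
  Term 0 contributes -3 + 0 · -1 = -3
  Term 1 contributes -3 + 1 · -1 = -4
  Term 2 contributes 3 + 2 · -1 = 1
p(-1) = ⊕ of these = min[-3, -4, 1] = -4.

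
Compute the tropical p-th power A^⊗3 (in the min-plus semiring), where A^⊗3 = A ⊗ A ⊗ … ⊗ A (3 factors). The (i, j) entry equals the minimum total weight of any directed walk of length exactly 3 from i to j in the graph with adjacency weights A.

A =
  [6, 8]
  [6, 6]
A^⊗3 =
  [18, 20]
  [18, 18]

Each entry (A^⊗3)_ij equals the minimum over all length-3 walks i = v_0 → v_1 → … → v_3 = j of Σ_t A[v_t][v_{t+1}]. For example, for (i, j) = (0, 1) we minimise over 4 possible intermediate vertex sequences; the minimum is 20, attained along the walk 0 → 0 → 0 → 1.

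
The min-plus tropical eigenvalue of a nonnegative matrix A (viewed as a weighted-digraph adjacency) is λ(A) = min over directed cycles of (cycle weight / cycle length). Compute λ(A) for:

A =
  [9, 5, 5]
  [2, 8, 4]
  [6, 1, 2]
λ(A) = 2

Enumerate directed cycles and compute their means (weight / length). Sample:
  cycle 0 → 0: weight = 9, length = 1, mean = 9/1 ≈ 9.000
  cycle 1 → 1: weight = 8, length = 1, mean = 8/1 ≈ 8.000
  cycle 2 → 2: weight = 2, length = 1, mean = 2/1 ≈ 2.000
  cycle 0 → 1 → 0: weight = 7, length = 2, mean = 7/2 ≈ 3.500
  cycle 0 → 2 → 0: weight = 11, length = 2, mean = 11/2 ≈ 5.500
  cycle 1 → 0 → 1: weight = 7, length = 2, mean = 7/2 ≈ 3.500
Minimum mean = 2.000, attained e.g. along the cycle 2 → 2 with weight 2 and length 1. So λ(A) = 2/1 = 2.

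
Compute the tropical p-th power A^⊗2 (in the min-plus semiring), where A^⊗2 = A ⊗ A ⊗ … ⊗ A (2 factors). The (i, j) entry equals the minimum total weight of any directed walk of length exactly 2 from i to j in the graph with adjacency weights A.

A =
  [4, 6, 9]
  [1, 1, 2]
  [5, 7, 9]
A^⊗2 =
  [7, 7, 8]
  [2, 2, 3]
  [8, 8, 9]

Each entry (A^⊗2)_ij equals the minimum over all length-2 walks i = v_0 → v_1 → … → v_2 = j of Σ_t A[v_t][v_{t+1}]. For example, for (i, j) = (0, 2) we minimise over 3 possible intermediate vertex sequences; the minimum is 8, attained along the walk 0 → 1 → 2.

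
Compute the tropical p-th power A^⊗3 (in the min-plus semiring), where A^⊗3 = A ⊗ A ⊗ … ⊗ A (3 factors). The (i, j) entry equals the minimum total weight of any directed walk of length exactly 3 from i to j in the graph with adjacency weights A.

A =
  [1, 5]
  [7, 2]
A^⊗3 =
  [3, 7]
  [9, 6]

Each entry (A^⊗3)_ij equals the minimum over all length-3 walks i = v_0 → v_1 → … → v_3 = j of Σ_t A[v_t][v_{t+1}]. For example, for (i, j) = (0, 1) we minimise over 4 possible intermediate vertex sequences; the minimum is 7, attained along the walk 0 → 0 → 0 → 1.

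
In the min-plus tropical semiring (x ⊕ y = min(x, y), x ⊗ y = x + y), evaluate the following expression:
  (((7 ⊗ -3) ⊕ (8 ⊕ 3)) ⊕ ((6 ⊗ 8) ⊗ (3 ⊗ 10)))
(((7 ⊗ -3) ⊕ (8 ⊕ 3)) ⊕ ((6 ⊗ 8) ⊗ (3 ⊗ 10))) = 3

Expand innermost to outermost. Recall ⊕ takes the minimum of its arguments and ⊗ takes their sum. Working out the expression (((7 ⊗ -3) ⊕ (8 ⊕ 3)) ⊕ ((6 ⊗ 8) ⊗ (3 ⊗ 10))) gives 3.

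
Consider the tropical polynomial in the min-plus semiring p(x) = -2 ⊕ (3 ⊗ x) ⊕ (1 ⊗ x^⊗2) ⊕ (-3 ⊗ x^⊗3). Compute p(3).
p(3) = -2

A tropical monomial a ⊗ x^⊗i evaluates to a + i · x. Evaluating each term at x = 3:
  Term 0 contributes -2 + 0 · 3 = -2
  Term 1 contributes 3 + 1 · 3 = 6
  Term 2 contributes 1 + 2 · 3 = 7
  Term 3 contributes -3 + 3 · 3 = 6
p(3) = ⊕ of these = min[-2, 6, 7, 6] = -2.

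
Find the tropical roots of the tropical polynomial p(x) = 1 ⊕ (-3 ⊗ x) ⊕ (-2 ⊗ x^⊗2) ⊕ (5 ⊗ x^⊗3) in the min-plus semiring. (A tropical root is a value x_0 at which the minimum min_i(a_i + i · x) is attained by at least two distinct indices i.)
Roots: {-7, -1, 4}

Each tropical root is a break point of the lower envelope of the lines y = a_i + i · x (there are 4 lines, with slopes 0, 1, ..., 3). Only the lines that attain the minimum somewhere contribute to roots; other lines are dominated. Here the surviving (envelope) indices are i = 3, i = 2, i = 1, i = 0.
Intersections between consecutive envelope lines give the roots: for adjacent envelope indices i < j the intersection is x = (a_i − a_j) / (j − i). Reading off the sorted break points: {-7, -1, 4}.
Verification: at each break x_0, at least two indices attain the minimum of min_i(a_i + i · x_0).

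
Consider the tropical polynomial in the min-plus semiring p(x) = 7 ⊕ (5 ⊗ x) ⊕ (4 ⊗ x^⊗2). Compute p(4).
p(4) = 7

A tropical monomial a ⊗ x^⊗i evaluates to a + i · x. Evaluating each term at x = 4:
  Term 0 contributes 7 + 0 · 4 = 7
  Term 1 contributes 5 + 1 · 4 = 9
  Term 2 contributes 4 + 2 · 4 = 12
p(4) = ⊕ of these = min[7, 9, 12] = 7.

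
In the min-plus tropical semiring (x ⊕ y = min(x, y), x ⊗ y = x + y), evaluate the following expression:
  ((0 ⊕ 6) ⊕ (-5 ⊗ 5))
((0 ⊕ 6) ⊕ (-5 ⊗ 5)) = 0

Expand innermost to outermost. Recall ⊕ takes the minimum of its arguments and ⊗ takes their sum. Working out the expression ((0 ⊕ 6) ⊕ (-5 ⊗ 5)) gives 0.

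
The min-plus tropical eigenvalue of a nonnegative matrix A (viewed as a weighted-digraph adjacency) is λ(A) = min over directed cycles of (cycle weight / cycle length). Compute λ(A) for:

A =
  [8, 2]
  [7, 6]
λ(A) = 9/2

Enumerate directed cycles and compute their means (weight / length). Sample:
  cycle 0 → 0: weight = 8, length = 1, mean = 8/1 ≈ 8.000
  cycle 1 → 1: weight = 6, length = 1, mean = 6/1 ≈ 6.000
  cycle 0 → 1 → 0: weight = 9, length = 2, mean = 9/2 ≈ 4.500
  cycle 1 → 0 → 1: weight = 9, length = 2, mean = 9/2 ≈ 4.500
Minimum mean = 4.500, attained e.g. along the cycle 0 → 1 → 0 with weight 9 and length 2. So λ(A) = 9/2 = 9/2.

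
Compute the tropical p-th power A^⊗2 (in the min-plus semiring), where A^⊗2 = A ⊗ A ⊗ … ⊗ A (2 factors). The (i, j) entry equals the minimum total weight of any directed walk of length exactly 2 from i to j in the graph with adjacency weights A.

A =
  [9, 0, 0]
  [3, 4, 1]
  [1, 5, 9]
A^⊗2 =
  [1, 4, 1]
  [2, 3, 3]
  [8, 1, 1]

Each entry (A^⊗2)_ij equals the minimum over all length-2 walks i = v_0 → v_1 → … → v_2 = j of Σ_t A[v_t][v_{t+1}]. For example, for (i, j) = (0, 2) we minimise over 3 possible intermediate vertex sequences; the minimum is 1, attained along the walk 0 → 1 → 2.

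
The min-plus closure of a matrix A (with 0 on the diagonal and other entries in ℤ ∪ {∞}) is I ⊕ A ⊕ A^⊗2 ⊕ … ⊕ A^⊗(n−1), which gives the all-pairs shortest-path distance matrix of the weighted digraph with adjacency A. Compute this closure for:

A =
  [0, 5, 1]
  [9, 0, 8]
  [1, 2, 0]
Closure =
  [0, 3, 1]
  [9, 0, 8]
  [1, 2, 0]

This is the Floyd-Warshall all-pairs shortest-path computation. For each intermediate vertex k = 0, 1, …, 2, update dist[i][j] ← min(dist[i][j], dist[i][k] + dist[k][j]). The final matrix gives, for each (i, j), the minimum total weight of any directed path from i to j (possibly empty when i = j).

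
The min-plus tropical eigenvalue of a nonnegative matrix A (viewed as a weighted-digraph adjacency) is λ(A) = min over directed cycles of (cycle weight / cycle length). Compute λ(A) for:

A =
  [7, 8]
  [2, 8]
λ(A) = 5

Enumerate directed cycles and compute their means (weight / length). Sample:
  cycle 0 → 0: weight = 7, length = 1, mean = 7/1 ≈ 7.000
  cycle 1 → 1: weight = 8, length = 1, mean = 8/1 ≈ 8.000
  cycle 0 → 1 → 0: weight = 10, length = 2, mean = 10/2 ≈ 5.000
  cycle 1 → 0 → 1: weight = 10, length = 2, mean = 10/2 ≈ 5.000
Minimum mean = 5.000, attained e.g. along the cycle 0 → 1 → 0 with weight 10 and length 2. So λ(A) = 10/2 = 5.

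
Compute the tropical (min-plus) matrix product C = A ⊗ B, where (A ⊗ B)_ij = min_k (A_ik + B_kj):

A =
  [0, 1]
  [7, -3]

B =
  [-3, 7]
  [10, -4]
A ⊗ B =
  [-3, -3]
  [4, -7]

Apply the min-plus product entry-by-entry:
  C[0][0] = min over k of (A[0][0] + B[0][0] = 0 + -3 = -3, A[0][1] + B[1][0] = 1 + 10 = 11) = -3 (attained at k = 0)
  C[0][1] = min over k of (A[0][0] + B[0][1] = 0 + 7 = 7, A[0][1] + B[1][1] = 1 + -4 = -3) = -3 (attained at k = 1)
  C[1][0] = min over k of (A[1][0] + B[0][0] = 7 + -3 = 4, A[1][1] + B[1][0] = -3 + 10 = 7) = 4 (attained at k = 0)
  C[1][1] = min over k of (A[1][0] + B[0][1] = 7 + 7 = 14, A[1][1] + B[1][1] = -3 + -4 = -7) = -7 (attained at k = 1)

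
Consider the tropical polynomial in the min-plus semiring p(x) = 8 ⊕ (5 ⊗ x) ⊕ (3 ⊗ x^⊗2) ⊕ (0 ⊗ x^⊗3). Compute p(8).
p(8) = 8

A tropical monomial a ⊗ x^⊗i evaluates to a + i · x. Evaluating each term at x = 8:
  Term 0 contributes 8 + 0 · 8 = 8
  Term 1 contributes 5 + 1 · 8 = 13
  Term 2 contributes 3 + 2 · 8 = 19
  Term 3 contributes 0 + 3 · 8 = 24
p(8) = ⊕ of these = min[8, 13, 19, 24] = 8.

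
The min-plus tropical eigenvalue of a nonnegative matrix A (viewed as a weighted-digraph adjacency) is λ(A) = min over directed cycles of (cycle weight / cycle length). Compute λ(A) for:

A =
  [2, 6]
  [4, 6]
λ(A) = 2

Enumerate directed cycles and compute their means (weight / length). Sample:
  cycle 0 → 0: weight = 2, length = 1, mean = 2/1 ≈ 2.000
  cycle 1 → 1: weight = 6, length = 1, mean = 6/1 ≈ 6.000
  cycle 0 → 1 → 0: weight = 10, length = 2, mean = 10/2 ≈ 5.000
  cycle 1 → 0 → 1: weight = 10, length = 2, mean = 10/2 ≈ 5.000
Minimum mean = 2.000, attained e.g. along the cycle 0 → 0 with weight 2 and length 1. So λ(A) = 2/1 = 2.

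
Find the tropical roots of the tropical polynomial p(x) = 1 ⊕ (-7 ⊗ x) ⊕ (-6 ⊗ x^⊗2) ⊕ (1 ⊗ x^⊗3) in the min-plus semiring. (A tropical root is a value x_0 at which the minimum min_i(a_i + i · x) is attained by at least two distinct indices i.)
Roots: {-7, -1, 8}

Each tropical root is a break point of the lower envelope of the lines y = a_i + i · x (there are 4 lines, with slopes 0, 1, ..., 3). Only the lines that attain the minimum somewhere contribute to roots; other lines are dominated. Here the surviving (envelope) indices are i = 3, i = 2, i = 1, i = 0.
Intersections between consecutive envelope lines give the roots: for adjacent envelope indices i < j the intersection is x = (a_i − a_j) / (j − i). Reading off the sorted break points: {-7, -1, 8}.
Verification: at each break x_0, at least two indices attain the minimum of min_i(a_i + i · x_0).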